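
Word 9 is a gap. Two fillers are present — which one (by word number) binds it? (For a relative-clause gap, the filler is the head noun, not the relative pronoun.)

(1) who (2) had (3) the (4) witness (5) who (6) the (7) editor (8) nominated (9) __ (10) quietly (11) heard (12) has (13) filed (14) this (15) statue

4

The marked gap is inside the relative clause, the direct object of "nominated".
Its filler is the head noun "witness" (via "who"), at word 4.
(The other dependency links word 1 to a gap after word 11.)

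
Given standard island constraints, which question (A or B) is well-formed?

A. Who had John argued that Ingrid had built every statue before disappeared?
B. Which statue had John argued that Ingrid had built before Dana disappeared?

In A, the wh-phrase is extracted from inside an adjunct island (introduced by "before"), which blocks movement.
In B, the extraction path crosses only that-complement boundaries, which are transparent.
So B is grammatical.

B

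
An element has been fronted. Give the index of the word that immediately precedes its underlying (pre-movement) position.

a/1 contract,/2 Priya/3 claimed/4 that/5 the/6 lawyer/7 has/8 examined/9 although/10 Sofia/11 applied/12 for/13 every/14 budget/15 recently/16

The displaced element is "a contract" (word 2).
It is linked across 1 clause boundary (that).
It functions as the direct object of "examined", so the gap sits immediately after word 9 ("examined").
Base order: Priya claimed that the lawyer has examined a contract although Sofia applied for every budget recently.

9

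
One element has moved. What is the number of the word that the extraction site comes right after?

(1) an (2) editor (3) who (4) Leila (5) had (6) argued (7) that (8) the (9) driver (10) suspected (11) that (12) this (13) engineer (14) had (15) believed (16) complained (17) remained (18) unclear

The displaced element is "an editor" (word 2).
It is linked across 3 clause boundaries (that → that → Ø).
It functions as the subject of "complained", so the gap sits immediately after word 15 ("believed").
Base order: Leila had argued that the driver suspected that this engineer had believed that an editor complained.

15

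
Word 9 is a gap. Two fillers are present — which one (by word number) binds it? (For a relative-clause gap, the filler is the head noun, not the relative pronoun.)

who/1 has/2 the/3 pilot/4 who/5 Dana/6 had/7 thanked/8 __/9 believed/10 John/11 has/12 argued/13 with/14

The marked gap is inside the relative clause, the direct object of "thanked".
Its filler is the head noun "pilot" (via "who"), at word 4.
(The other dependency links word 1 to a gap after word 14.)

4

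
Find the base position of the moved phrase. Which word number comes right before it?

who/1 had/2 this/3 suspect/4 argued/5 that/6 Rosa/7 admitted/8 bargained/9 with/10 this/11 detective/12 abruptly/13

The displaced element is "who" (word 1).
It is linked across 2 clause boundaries (that → Ø).
It functions as the subject of "bargained", so the gap sits immediately after word 8 ("admitted").
Base order: This suspect had argued that Rosa admitted that who bargained with this detective abruptly.

8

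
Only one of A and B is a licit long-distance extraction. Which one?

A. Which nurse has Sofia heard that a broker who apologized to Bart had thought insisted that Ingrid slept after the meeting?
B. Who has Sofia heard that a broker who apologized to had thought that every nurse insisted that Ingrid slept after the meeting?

In B, the wh-phrase is extracted from inside a complex-NP island (relative clause) (introduced by "who"), which blocks movement.
In A, the extraction path crosses only that-complement boundaries, which are transparent.
So A is grammatical.

A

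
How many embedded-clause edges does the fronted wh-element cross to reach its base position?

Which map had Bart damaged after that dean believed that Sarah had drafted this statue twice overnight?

"which map" originates inside the matrix clause — no clause boundary is crossed.

0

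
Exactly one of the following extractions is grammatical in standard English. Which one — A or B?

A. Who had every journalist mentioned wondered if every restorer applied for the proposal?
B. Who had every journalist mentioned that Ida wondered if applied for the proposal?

A

In B, the wh-phrase is extracted from inside a wh-island (introduced by "if"), which blocks movement.
In A, the extraction path crosses only that-complement boundaries, which are transparent.
So A is grammatical.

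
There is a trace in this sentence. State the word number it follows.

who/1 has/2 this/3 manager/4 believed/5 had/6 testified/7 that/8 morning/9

5

The displaced element is "who" (word 1).
It is linked across 1 clause boundary (Ø).
It functions as the subject of "testified", so the gap sits immediately after word 5 ("believed").
Base order: This manager has believed that who had testified that morning.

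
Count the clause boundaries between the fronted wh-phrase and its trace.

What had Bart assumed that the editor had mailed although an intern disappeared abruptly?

1

"what" is extracted from the object of "mailed".
Boundaries crossed, outermost first: [that] — 1 in total.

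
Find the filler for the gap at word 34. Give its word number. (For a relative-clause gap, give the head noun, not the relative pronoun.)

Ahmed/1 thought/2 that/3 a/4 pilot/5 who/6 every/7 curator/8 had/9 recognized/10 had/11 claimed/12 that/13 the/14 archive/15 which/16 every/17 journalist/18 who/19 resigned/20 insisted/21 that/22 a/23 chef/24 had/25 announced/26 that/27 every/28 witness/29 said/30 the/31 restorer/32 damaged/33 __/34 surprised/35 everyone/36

The gap at 34 is the object of "damaged", inside a relative clause.
The relative pronoun is "which" (word 16); it is bound by the head noun immediately before it.
Its filler is the head noun "archive", at word 15.

15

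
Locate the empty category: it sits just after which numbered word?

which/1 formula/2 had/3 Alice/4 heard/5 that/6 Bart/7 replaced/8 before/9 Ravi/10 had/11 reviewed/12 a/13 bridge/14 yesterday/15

8

The displaced element is "which formula" (word 2).
It is linked across 1 clause boundary (that).
It functions as the direct object of "replaced", so the gap sits immediately after word 8 ("replaced").
Base order: Alice had heard that Bart replaced which formula before Ravi had reviewed a bridge yesterday.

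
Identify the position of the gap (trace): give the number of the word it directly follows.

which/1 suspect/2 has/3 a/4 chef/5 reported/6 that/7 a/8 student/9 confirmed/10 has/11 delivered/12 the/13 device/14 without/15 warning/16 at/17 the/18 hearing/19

The displaced element is "which suspect" (word 2).
It is linked across 2 clause boundaries (that → Ø).
It functions as the subject of "delivered", so the gap sits immediately after word 10 ("confirmed").
Base order: A chef has reported that a student confirmed that which suspect has delivered the device without warning at the hearing.

10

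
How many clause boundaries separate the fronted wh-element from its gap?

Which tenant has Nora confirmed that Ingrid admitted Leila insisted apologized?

3

"which tenant" is extracted from the subject of "apologized".
Boundaries crossed, outermost first: [that], [Ø], [Ø] — 3 in total.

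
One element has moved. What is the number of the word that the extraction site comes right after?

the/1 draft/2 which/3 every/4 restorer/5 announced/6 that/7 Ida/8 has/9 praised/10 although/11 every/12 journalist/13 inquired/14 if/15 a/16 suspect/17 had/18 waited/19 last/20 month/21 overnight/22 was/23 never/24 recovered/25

10

The displaced element is "the draft" (word 2).
It is linked across 1 clause boundary (that).
It functions as the direct object of "praised", so the gap sits immediately after word 10 ("praised").
Base order: Every restorer announced that Ida has praised the draft although every journalist inquired if a suspect had waited last month overnight.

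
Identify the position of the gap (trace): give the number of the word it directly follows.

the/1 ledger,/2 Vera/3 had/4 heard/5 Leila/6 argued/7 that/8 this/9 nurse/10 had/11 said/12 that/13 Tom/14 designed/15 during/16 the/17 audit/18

15

The displaced element is "the ledger" (word 2).
It is linked across 3 clause boundaries (Ø → that → that).
It functions as the direct object of "designed", so the gap sits immediately after word 15 ("designed").
Base order: Vera had heard Leila argued that this nurse had said that Tom designed the ledger during the audit.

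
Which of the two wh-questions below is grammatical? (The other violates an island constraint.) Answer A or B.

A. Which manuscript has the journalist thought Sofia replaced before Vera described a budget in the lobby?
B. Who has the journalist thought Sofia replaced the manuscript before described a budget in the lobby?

In B, the wh-phrase is extracted from inside an adjunct island (introduced by "before"), which blocks movement.
In A, the extraction path crosses only that-complement boundaries, which are transparent.
So A is grammatical.

A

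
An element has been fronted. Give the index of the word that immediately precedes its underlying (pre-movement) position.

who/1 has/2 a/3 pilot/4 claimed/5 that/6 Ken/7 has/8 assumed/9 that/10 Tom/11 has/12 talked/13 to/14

The displaced element is "who" (word 1).
It is linked across 2 clause boundaries (that → that).
It functions as the object of the preposition "to" of "talked", so the gap sits immediately after word 14 ("to").
Base order: A pilot has claimed that Ken has assumed that Tom has talked to who.

14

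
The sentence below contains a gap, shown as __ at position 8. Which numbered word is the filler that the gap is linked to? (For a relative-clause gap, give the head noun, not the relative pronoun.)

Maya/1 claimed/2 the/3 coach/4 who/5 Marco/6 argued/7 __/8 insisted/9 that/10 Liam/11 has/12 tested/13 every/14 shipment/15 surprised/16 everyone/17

The gap at 8 is the subject of "insisted", inside a relative clause.
The relative pronoun is "who" (word 5); it is bound by the head noun immediately before it.
Its filler is the head noun "coach", at word 4.

4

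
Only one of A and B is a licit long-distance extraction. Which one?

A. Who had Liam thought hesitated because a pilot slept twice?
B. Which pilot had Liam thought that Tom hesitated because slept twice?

A

In B, the wh-phrase is extracted from inside an adjunct island (introduced by "because"), which blocks movement.
In A, the extraction path crosses only that-complement boundaries, which are transparent.
So A is grammatical.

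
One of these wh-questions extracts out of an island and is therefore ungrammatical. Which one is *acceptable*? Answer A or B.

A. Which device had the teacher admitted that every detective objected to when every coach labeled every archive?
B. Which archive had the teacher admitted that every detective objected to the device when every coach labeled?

A

In B, the wh-phrase is extracted from inside an adjunct island (introduced by "when"), which blocks movement.
In A, the extraction path crosses only that-complement boundaries, which are transparent.
So A is grammatical.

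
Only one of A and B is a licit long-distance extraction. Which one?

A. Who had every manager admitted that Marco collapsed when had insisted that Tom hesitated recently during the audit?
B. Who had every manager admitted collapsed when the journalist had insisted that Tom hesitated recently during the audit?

B

In A, the wh-phrase is extracted from inside an adjunct island (introduced by "when"), which blocks movement.
In B, the extraction path crosses only that-complement boundaries, which are transparent.
So B is grammatical.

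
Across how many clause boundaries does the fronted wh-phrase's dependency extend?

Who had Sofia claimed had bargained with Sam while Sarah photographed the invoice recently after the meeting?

"who" is extracted from the subject of "bargained".
Boundaries crossed, outermost first: [Ø] — 1 in total.

1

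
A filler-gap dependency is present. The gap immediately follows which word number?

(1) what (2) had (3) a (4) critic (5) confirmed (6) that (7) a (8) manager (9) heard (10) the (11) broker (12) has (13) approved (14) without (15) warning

13

The displaced element is "what" (word 1).
It is linked across 2 clause boundaries (that → Ø).
It functions as the direct object of "approved", so the gap sits immediately after word 13 ("approved").
Base order: A critic had confirmed that a manager heard the broker has approved what without warning.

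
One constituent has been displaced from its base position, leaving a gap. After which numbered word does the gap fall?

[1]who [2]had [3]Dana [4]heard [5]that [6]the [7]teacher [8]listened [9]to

The displaced element is "who" (word 1).
It is linked across 1 clause boundary (that).
It functions as the object of the preposition "to" of "listened", so the gap sits immediately after word 9 ("to").
Base order: Dana had heard that the teacher listened to who.

9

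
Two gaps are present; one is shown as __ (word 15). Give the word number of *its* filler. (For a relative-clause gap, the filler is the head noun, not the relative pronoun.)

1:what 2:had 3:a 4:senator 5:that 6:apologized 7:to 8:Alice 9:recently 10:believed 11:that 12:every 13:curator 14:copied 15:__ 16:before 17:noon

1

The marked gap is the direct object of "copied".
Its filler is the fronted wh-phrase "what", at word 1.
(The other dependency links word 4 to a gap after word 5.)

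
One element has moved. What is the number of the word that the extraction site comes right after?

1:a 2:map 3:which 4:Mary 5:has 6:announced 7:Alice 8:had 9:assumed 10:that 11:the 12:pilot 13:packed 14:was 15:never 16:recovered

13

The displaced element is "a map" (word 2).
It is linked across 2 clause boundaries (Ø → that).
It functions as the direct object of "packed", so the gap sits immediately after word 13 ("packed").
Base order: Mary has announced Alice had assumed that the pilot packed a map.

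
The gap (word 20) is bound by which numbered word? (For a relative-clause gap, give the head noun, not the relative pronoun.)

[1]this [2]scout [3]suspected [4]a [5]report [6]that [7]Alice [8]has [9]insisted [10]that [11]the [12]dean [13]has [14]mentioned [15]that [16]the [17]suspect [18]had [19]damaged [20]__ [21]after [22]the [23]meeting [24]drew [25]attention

The gap at 20 is the object of "damaged", inside a relative clause.
The relative pronoun is "that" (word 6); it is bound by the head noun immediately before it.
Its filler is the head noun "report", at word 5.

5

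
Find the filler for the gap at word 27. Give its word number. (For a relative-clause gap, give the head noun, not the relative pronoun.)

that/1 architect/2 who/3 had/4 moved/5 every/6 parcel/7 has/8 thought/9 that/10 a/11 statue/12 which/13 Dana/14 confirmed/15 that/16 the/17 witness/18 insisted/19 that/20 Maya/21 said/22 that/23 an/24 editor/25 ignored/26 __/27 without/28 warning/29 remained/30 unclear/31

12

The gap at 27 is the object of "ignored", inside a relative clause.
The relative pronoun is "which" (word 13); it is bound by the head noun immediately before it.
Its filler is the head noun "statue", at word 12.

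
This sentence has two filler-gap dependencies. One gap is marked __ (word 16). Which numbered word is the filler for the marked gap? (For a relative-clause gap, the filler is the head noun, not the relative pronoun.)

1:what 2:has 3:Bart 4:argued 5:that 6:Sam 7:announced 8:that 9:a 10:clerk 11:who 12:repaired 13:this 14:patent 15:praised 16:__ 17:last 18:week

The marked gap is the direct object of "praised".
Its filler is the fronted wh-phrase "what", at word 1.
(The other dependency links word 10 to a gap after word 11.)

1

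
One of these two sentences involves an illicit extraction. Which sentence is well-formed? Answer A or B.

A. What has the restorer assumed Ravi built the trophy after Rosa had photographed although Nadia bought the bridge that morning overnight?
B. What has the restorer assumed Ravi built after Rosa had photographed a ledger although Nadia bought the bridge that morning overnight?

In A, the wh-phrase is extracted from inside an adjunct island (introduced by "after"), which blocks movement.
In B, the extraction path crosses only that-complement boundaries, which are transparent.
So B is grammatical.

B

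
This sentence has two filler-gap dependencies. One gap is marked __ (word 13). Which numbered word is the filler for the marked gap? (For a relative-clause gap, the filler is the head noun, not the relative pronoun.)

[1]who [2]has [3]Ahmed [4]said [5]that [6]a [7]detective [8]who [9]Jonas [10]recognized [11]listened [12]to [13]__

The marked gap is the object of the preposition "to" of "listened".
Its filler is the fronted wh-phrase "who", at word 1.
(The other dependency links word 7 to a gap after word 10.)

1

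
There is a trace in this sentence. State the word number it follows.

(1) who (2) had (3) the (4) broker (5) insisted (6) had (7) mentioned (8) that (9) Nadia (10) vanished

The displaced element is "who" (word 1).
It is linked across 1 clause boundary (Ø).
It functions as the subject of "mentioned", so the gap sits immediately after word 5 ("insisted").
Base order: The broker had insisted that who had mentioned that Nadia vanished.

5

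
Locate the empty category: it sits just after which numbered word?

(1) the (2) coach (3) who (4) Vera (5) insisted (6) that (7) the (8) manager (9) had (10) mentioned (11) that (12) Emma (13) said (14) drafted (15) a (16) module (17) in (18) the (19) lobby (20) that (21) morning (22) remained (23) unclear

13

The displaced element is "the coach" (word 2).
It is linked across 3 clause boundaries (that → that → Ø).
It functions as the subject of "drafted", so the gap sits immediately after word 13 ("said").
Base order: Vera insisted that the manager had mentioned that Emma said the coach drafted a module in the lobby that morning.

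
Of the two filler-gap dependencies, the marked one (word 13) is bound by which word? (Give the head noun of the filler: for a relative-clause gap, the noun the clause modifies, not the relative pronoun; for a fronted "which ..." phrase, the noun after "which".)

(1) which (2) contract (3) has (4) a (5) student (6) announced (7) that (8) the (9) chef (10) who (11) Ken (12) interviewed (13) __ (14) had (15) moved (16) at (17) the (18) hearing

9

The marked gap is inside the relative clause, the direct object of "interviewed".
Its filler is the head noun "chef" (via "who"), at word 9.
(The other dependency links word 2 to a gap after word 15.)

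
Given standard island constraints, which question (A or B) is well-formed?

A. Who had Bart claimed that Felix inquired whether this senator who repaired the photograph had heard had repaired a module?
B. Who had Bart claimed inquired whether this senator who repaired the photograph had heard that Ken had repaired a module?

In A, the wh-phrase is extracted from inside a wh-island (introduced by "whether"), which blocks movement.
In B, the extraction path crosses only that-complement boundaries, which are transparent.
So B is grammatical.

B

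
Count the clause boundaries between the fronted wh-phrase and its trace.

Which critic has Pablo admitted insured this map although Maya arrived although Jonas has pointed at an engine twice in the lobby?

1

"which critic" is extracted from the subject of "insured".
Boundaries crossed, outermost first: [Ø] — 1 in total.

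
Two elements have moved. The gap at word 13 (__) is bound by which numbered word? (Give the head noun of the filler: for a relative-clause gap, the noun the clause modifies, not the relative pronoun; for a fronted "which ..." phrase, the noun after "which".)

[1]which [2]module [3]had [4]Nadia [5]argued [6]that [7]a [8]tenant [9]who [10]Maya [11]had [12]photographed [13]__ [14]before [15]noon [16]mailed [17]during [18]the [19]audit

The marked gap is inside the relative clause, the direct object of "photographed".
Its filler is the head noun "tenant" (via "who"), at word 8.
(The other dependency links word 2 to a gap after word 16.)

8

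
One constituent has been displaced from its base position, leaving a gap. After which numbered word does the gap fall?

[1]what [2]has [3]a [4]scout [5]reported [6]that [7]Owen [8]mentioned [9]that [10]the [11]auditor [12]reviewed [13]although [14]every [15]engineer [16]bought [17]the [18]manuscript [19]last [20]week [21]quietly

The displaced element is "what" (word 1).
It is linked across 2 clause boundaries (that → that).
It functions as the direct object of "reviewed", so the gap sits immediately after word 12 ("reviewed").
Base order: A scout has reported that Owen mentioned that the auditor reviewed what although every engineer bought the manuscript last week quietly.

12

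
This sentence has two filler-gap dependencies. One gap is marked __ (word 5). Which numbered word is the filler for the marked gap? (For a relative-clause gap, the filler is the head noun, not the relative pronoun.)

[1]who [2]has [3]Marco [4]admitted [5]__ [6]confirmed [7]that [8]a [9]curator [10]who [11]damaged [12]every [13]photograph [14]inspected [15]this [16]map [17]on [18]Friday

The marked gap is the subject of "confirmed".
Its filler is the fronted wh-phrase "who", at word 1.
(The other dependency links word 9 to a gap after word 10.)

1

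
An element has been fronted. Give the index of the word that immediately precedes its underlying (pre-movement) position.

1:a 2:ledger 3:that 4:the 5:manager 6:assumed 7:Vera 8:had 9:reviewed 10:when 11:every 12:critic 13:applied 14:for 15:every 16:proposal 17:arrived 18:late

9

The displaced element is "a ledger" (word 2).
It is linked across 1 clause boundary (Ø).
It functions as the direct object of "reviewed", so the gap sits immediately after word 9 ("reviewed").
Base order: The manager assumed Vera had reviewed a ledger when every critic applied for every proposal.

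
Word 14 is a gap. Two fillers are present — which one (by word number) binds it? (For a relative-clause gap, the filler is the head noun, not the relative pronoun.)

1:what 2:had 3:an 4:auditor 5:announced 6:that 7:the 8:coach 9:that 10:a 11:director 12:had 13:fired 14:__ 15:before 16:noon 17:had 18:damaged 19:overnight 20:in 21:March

8

The marked gap is inside the relative clause, the direct object of "fired".
Its filler is the head noun "coach" (via "that"), at word 8.
(The other dependency links word 1 to a gap after word 18.)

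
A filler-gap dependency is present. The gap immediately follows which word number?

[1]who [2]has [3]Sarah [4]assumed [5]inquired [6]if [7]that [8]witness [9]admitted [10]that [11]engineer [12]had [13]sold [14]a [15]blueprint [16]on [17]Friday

4

The displaced element is "who" (word 1).
It is linked across 1 clause boundary (Ø).
It functions as the subject of "inquired", so the gap sits immediately after word 4 ("assumed").
Base order: Sarah has assumed who inquired if that witness admitted that engineer had sold a blueprint on Friday.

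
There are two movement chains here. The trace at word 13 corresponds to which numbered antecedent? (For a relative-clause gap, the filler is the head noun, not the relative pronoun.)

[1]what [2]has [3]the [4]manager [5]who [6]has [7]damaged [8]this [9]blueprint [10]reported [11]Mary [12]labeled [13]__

The marked gap is the direct object of "labeled".
Its filler is the fronted wh-phrase "what", at word 1.
(The other dependency links word 4 to a gap after word 5.)

1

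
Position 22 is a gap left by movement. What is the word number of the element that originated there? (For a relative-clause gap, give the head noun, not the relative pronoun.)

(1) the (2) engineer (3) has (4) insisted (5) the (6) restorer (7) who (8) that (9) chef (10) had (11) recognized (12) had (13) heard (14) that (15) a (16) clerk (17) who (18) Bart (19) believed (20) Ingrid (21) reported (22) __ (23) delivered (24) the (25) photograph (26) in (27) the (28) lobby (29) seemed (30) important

16

The gap at 22 is the subject of "delivered", inside a relative clause.
The relative pronoun is "who" (word 17); it is bound by the head noun immediately before it.
Its filler is the head noun "clerk", at word 16.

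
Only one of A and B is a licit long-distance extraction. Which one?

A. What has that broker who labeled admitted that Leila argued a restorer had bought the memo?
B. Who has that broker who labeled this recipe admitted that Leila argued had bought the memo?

In A, the wh-phrase is extracted from inside a complex-NP island (relative clause) (introduced by "who"), which blocks movement.
In B, the extraction path crosses only that-complement boundaries, which are transparent.
So B is grammatical.

B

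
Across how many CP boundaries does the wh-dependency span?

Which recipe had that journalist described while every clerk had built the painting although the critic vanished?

"which recipe" originates inside the matrix clause — no clause boundary is crossed.

0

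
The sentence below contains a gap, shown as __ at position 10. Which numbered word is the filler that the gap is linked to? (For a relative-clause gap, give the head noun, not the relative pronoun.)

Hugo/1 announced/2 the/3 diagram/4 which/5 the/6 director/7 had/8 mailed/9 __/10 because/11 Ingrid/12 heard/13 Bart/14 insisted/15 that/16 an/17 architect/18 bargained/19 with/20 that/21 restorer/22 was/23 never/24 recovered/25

The gap at 10 is the object of "mailed", inside a relative clause.
The relative pronoun is "which" (word 5); it is bound by the head noun immediately before it.
Its filler is the head noun "diagram", at word 4.

4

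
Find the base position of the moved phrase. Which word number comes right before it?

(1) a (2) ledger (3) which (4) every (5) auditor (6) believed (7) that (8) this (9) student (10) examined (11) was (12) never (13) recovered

10

The displaced element is "a ledger" (word 2).
It is linked across 1 clause boundary (that).
It functions as the direct object of "examined", so the gap sits immediately after word 10 ("examined").
Base order: Every auditor believed that this student examined a ledger.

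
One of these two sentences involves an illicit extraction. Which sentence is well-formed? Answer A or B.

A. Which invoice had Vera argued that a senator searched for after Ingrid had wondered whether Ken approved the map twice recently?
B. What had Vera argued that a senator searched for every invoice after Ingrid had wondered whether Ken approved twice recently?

In B, the wh-phrase is extracted from inside an adjunct island (introduced by "after"), which blocks movement.
In A, the extraction path crosses only that-complement boundaries, which are transparent.
So A is grammatical.

A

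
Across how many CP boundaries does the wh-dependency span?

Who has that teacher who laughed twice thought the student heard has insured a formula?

2

"who" is extracted from the subject of "insured".
Boundaries crossed, outermost first: [Ø], [Ø] — 2 in total.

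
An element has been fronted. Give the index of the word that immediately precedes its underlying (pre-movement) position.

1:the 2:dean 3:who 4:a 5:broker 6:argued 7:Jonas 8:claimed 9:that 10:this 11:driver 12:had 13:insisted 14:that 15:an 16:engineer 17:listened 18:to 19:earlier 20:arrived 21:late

18

The displaced element is "the dean" (word 2).
It is linked across 3 clause boundaries (Ø → that → that).
It functions as the object of the preposition "to" of "listened", so the gap sits immediately after word 18 ("to").
Base order: A broker argued Jonas claimed that this driver had insisted that an engineer listened to the dean earlier.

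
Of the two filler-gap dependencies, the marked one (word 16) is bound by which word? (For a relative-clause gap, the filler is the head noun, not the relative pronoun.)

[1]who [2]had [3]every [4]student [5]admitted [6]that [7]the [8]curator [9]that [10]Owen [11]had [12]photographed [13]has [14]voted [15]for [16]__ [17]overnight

The marked gap is the object of the preposition "for" of "voted".
Its filler is the fronted wh-phrase "who", at word 1.
(The other dependency links word 8 to a gap after word 12.)

1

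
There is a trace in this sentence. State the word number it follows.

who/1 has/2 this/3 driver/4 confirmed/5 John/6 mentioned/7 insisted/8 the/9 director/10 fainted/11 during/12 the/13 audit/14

The displaced element is "who" (word 1).
It is linked across 2 clause boundaries (Ø → Ø).
It functions as the subject of "insisted", so the gap sits immediately after word 7 ("mentioned").
Base order: This driver has confirmed John mentioned who insisted the director fainted during the audit.

7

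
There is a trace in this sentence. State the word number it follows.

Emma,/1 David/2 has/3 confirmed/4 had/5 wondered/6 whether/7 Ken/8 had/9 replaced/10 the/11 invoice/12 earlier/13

The displaced element is "Emma" (word 1).
It is linked across 1 clause boundary (Ø).
It functions as the subject of "wondered", so the gap sits immediately after word 4 ("confirmed").
Base order: David has confirmed Emma had wondered whether Ken had replaced the invoice earlier.

4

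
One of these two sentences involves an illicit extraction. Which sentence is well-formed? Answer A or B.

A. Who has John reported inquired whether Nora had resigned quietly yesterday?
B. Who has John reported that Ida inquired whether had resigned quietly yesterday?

In B, the wh-phrase is extracted from inside a wh-island (introduced by "whether"), which blocks movement.
In A, the extraction path crosses only that-complement boundaries, which are transparent.
So A is grammatical.

A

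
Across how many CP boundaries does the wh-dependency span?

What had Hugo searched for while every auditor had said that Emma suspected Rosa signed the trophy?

"what" originates inside the matrix clause — no clause boundary is crossed.

0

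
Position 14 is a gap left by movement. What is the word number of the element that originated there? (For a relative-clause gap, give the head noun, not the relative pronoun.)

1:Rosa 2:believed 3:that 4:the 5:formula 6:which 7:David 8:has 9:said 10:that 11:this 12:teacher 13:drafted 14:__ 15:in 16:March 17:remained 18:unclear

5

The gap at 14 is the object of "drafted", inside a relative clause.
The relative pronoun is "which" (word 6); it is bound by the head noun immediately before it.
Its filler is the head noun "formula", at word 5.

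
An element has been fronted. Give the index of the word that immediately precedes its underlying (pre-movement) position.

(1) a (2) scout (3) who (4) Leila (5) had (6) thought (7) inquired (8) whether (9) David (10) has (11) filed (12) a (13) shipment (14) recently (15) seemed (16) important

The displaced element is "a scout" (word 2).
It is linked across 1 clause boundary (Ø).
It functions as the subject of "inquired", so the gap sits immediately after word 6 ("thought").
Base order: Leila had thought a scout inquired whether David has filed a shipment recently.

6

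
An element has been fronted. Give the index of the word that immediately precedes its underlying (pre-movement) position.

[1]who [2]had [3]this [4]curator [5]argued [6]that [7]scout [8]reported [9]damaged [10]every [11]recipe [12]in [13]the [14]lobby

The displaced element is "who" (word 1).
It is linked across 2 clause boundaries (Ø → Ø).
It functions as the subject of "damaged", so the gap sits immediately after word 8 ("reported").
Base order: This curator had argued that scout reported that who damaged every recipe in the lobby.

8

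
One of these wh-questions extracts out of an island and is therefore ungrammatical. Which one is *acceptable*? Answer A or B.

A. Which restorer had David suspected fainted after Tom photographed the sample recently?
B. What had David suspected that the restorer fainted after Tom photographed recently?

In B, the wh-phrase is extracted from inside an adjunct island (introduced by "after"), which blocks movement.
In A, the extraction path crosses only that-complement boundaries, which are transparent.
So A is grammatical.

A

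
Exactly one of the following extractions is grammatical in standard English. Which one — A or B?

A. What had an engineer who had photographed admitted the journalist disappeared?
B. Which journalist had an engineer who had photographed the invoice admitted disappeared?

B

In A, the wh-phrase is extracted from inside a complex-NP island (relative clause) (introduced by "who"), which blocks movement.
In B, the extraction path crosses only that-complement boundaries, which are transparent.
So B is grammatical.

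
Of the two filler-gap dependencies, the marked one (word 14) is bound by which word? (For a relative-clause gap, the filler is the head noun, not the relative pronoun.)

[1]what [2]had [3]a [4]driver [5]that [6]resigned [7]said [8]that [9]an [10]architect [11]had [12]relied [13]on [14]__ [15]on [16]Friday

The marked gap is the object of the preposition "on" of "relied".
Its filler is the fronted wh-phrase "what", at word 1.
(The other dependency links word 4 to a gap after word 5.)

1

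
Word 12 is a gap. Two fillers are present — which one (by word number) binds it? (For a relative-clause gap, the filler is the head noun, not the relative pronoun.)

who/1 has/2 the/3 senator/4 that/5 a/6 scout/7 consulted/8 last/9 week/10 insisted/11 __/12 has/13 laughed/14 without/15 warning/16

1

The marked gap is the subject of "laughed".
Its filler is the fronted wh-phrase "who", at word 1.
(The other dependency links word 4 to a gap after word 8.)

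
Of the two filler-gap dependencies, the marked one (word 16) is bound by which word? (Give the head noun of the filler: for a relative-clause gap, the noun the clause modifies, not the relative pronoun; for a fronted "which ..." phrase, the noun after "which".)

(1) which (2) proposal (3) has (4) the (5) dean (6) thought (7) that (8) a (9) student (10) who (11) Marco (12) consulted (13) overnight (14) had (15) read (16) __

2

The marked gap is the direct object of "read".
Its filler is the fronted wh-phrase "which proposal", at word 2.
(The other dependency links word 9 to a gap after word 12.)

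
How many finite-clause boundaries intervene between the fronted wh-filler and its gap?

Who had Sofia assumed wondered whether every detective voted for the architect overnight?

"who" is extracted from the subject of "wondered".
Boundaries crossed, outermost first: [Ø] — 1 in total.

1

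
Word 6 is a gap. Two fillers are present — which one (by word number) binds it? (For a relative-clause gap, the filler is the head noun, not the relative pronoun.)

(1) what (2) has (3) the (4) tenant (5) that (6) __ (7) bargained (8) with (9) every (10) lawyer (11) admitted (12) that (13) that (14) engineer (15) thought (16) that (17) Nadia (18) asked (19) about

4

The marked gap is inside the relative clause, the subject of "bargained".
Its filler is the head noun "tenant" (via "that"), at word 4.
(The other dependency links word 1 to a gap after word 19.)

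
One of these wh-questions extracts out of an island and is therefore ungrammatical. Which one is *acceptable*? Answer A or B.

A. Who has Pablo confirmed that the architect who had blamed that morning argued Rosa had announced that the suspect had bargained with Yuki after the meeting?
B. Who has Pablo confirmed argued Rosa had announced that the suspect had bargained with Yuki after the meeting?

In A, the wh-phrase is extracted from inside a complex-NP island (relative clause) (introduced by "who"), which blocks movement.
In B, the extraction path crosses only that-complement boundaries, which are transparent.
So B is grammatical.

B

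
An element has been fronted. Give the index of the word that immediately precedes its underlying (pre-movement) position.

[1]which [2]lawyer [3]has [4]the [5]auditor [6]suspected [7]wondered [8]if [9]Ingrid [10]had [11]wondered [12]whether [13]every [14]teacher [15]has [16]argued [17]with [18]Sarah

6

The displaced element is "which lawyer" (word 2).
It is linked across 1 clause boundary (Ø).
It functions as the subject of "wondered", so the gap sits immediately after word 6 ("suspected").
Base order: The auditor has suspected that which lawyer wondered if Ingrid had wondered whether every teacher has argued with Sarah.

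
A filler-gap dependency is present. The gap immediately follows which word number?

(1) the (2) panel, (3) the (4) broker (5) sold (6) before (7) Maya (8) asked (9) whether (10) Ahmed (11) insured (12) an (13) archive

5

The displaced element is "the panel" (word 2).
It functions as the direct object of "sold", so the gap sits immediately after word 5 ("sold").
Base order: The broker sold the panel before Maya asked whether Ahmed insured an archive.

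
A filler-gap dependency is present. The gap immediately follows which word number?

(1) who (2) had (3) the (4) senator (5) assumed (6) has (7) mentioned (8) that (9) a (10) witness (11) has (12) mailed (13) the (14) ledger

5

The displaced element is "who" (word 1).
It is linked across 1 clause boundary (Ø).
It functions as the subject of "mentioned", so the gap sits immediately after word 5 ("assumed").
Base order: The senator had assumed that who has mentioned that a witness has mailed the ledger.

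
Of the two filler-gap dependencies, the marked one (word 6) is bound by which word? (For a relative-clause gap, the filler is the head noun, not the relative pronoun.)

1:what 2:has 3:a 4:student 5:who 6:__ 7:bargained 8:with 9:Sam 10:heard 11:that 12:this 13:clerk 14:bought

4

The marked gap is inside the relative clause, the subject of "bargained".
Its filler is the head noun "student" (via "who"), at word 4.
(The other dependency links word 1 to a gap after word 14.)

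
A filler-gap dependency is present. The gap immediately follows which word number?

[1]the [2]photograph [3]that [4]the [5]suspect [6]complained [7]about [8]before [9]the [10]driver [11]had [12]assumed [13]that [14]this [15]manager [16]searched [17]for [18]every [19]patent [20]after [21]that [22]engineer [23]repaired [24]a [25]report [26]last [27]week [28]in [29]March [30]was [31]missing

7

The displaced element is "the photograph" (word 2).
It functions as the object of the preposition "about" of "complained", so the gap sits immediately after word 7 ("about").
Base order: The suspect complained about the photograph before the driver had assumed that this manager searched for every patent after that engineer repaired a report last week in March.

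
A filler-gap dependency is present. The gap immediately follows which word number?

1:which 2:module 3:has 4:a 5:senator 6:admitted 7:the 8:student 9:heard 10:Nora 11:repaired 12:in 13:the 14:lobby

11

The displaced element is "which module" (word 2).
It is linked across 2 clause boundaries (Ø → Ø).
It functions as the direct object of "repaired", so the gap sits immediately after word 11 ("repaired").
Base order: A senator has admitted the student heard Nora repaired which module in the lobby.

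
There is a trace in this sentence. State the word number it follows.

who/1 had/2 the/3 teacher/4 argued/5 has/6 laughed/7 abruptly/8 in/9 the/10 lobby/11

5

The displaced element is "who" (word 1).
It is linked across 1 clause boundary (Ø).
It functions as the subject of "laughed", so the gap sits immediately after word 5 ("argued").
Base order: The teacher had argued that who has laughed abruptly in the lobby.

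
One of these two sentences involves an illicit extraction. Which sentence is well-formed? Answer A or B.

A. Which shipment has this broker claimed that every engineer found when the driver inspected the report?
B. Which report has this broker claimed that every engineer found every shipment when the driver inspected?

A

In B, the wh-phrase is extracted from inside an adjunct island (introduced by "when"), which blocks movement.
In A, the extraction path crosses only that-complement boundaries, which are transparent.
So A is grammatical.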